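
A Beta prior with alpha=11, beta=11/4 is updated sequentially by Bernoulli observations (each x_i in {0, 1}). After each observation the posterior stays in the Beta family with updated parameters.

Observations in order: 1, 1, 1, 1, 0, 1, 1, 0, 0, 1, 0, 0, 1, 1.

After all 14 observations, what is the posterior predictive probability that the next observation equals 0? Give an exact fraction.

31/111

obs 1: x=1 → posterior Beta(12, 11/4)
obs 2: x=1 → posterior Beta(13, 11/4)
obs 3: x=1 → posterior Beta(14, 11/4)
obs 4: x=1 → posterior Beta(15, 11/4)
obs 5: x=0 → posterior Beta(15, 15/4)
obs 6: x=1 → posterior Beta(16, 15/4)
obs 7: x=1 → posterior Beta(17, 15/4)
obs 8: x=0 → posterior Beta(17, 19/4)
obs 9: x=0 → posterior Beta(17, 23/4)
obs 10: x=1 → posterior Beta(18, 23/4)
obs 11: x=0 → posterior Beta(18, 27/4)
obs 12: x=0 → posterior Beta(18, 31/4)
obs 13: x=1 → posterior Beta(19, 31/4)
obs 14: x=1 → posterior Beta(20, 31/4)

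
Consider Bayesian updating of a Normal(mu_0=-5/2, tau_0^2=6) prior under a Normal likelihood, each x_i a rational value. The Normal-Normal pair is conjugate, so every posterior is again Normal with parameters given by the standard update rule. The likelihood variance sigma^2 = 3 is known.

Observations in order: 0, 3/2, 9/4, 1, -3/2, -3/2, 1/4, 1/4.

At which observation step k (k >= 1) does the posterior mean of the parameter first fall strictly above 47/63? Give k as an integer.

k = 4

obs 1: x=0 → posterior Normal(-5/6, 2)
obs 2: x=3/2 → posterior Normal(1/10, 6/5)
obs 3: x=9/4 → posterior Normal(5/7, 6/7)
obs 4: x=1 → posterior Normal(7/9, 2/3)
obs 5: x=-3/2 → posterior Normal(4/11, 6/11)
obs 6: x=-3/2 → posterior Normal(1/13, 6/13)
obs 7: x=1/4 → posterior Normal(1/10, 2/5)
obs 8: x=1/4 → posterior Normal(2/17, 6/17)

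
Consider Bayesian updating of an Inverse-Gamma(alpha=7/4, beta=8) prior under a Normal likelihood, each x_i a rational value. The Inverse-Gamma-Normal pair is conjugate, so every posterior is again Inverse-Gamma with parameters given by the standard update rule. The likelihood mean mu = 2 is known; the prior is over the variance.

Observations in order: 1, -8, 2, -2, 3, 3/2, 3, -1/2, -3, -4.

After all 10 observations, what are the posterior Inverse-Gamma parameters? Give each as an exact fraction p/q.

alpha=27/4, beta=405/4

obs 1: x=1 → posterior Inverse-Gamma(9/4, 17/2)
obs 2: x=-8 → posterior Inverse-Gamma(11/4, 117/2)
obs 3: x=2 → posterior Inverse-Gamma(13/4, 117/2)
obs 4: x=-2 → posterior Inverse-Gamma(15/4, 133/2)
obs 5: x=3 → posterior Inverse-Gamma(17/4, 67)
obs 6: x=3/2 → posterior Inverse-Gamma(19/4, 537/8)
obs 7: x=3 → posterior Inverse-Gamma(21/4, 541/8)
obs 8: x=-1/2 → posterior Inverse-Gamma(23/4, 283/4)
obs 9: x=-3 → posterior Inverse-Gamma(25/4, 333/4)
obs 10: x=-4 → posterior Inverse-Gamma(27/4, 405/4)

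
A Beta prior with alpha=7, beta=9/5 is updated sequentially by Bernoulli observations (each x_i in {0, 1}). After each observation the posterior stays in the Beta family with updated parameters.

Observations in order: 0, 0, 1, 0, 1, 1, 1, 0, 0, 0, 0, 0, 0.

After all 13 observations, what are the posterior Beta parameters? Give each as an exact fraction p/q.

obs 1: x=0 → posterior Beta(7, 14/5)
obs 2: x=0 → posterior Beta(7, 19/5)
obs 3: x=1 → posterior Beta(8, 19/5)
obs 4: x=0 → posterior Beta(8, 24/5)
obs 5: x=1 → posterior Beta(9, 24/5)
obs 6: x=1 → posterior Beta(10, 24/5)
obs 7: x=1 → posterior Beta(11, 24/5)
obs 8: x=0 → posterior Beta(11, 29/5)
obs 9: x=0 → posterior Beta(11, 34/5)
obs 10: x=0 → posterior Beta(11, 39/5)
obs 11: x=0 → posterior Beta(11, 44/5)
obs 12: x=0 → posterior Beta(11, 49/5)
obs 13: x=0 → posterior Beta(11, 54/5)

alpha=11, beta=54/5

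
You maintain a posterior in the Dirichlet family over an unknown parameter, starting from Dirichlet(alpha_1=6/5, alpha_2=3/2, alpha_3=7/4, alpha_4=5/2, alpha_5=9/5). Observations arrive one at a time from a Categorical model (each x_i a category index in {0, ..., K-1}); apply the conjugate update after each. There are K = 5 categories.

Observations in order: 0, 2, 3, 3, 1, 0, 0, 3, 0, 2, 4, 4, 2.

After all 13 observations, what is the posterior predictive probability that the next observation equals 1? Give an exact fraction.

obs 1: x=0 → posterior Dirichlet(11/5, 3/2, 7/4, 5/2, 9/5)
obs 2: x=2 → posterior Dirichlet(11/5, 3/2, 11/4, 5/2, 9/5)
obs 3: x=3 → posterior Dirichlet(11/5, 3/2, 11/4, 7/2, 9/5)
obs 4: x=3 → posterior Dirichlet(11/5, 3/2, 11/4, 9/2, 9/5)
obs 5: x=1 → posterior Dirichlet(11/5, 5/2, 11/4, 9/2, 9/5)
obs 6: x=0 → posterior Dirichlet(16/5, 5/2, 11/4, 9/2, 9/5)
obs 7: x=0 → posterior Dirichlet(21/5, 5/2, 11/4, 9/2, 9/5)
obs 8: x=3 → posterior Dirichlet(21/5, 5/2, 11/4, 11/2, 9/5)
obs 9: x=0 → posterior Dirichlet(26/5, 5/2, 11/4, 11/2, 9/5)
obs 10: x=2 → posterior Dirichlet(26/5, 5/2, 15/4, 11/2, 9/5)
obs 11: x=4 → posterior Dirichlet(26/5, 5/2, 15/4, 11/2, 14/5)
obs 12: x=4 → posterior Dirichlet(26/5, 5/2, 15/4, 11/2, 19/5)
obs 13: x=2 → posterior Dirichlet(26/5, 5/2, 19/4, 11/2, 19/5)

10/87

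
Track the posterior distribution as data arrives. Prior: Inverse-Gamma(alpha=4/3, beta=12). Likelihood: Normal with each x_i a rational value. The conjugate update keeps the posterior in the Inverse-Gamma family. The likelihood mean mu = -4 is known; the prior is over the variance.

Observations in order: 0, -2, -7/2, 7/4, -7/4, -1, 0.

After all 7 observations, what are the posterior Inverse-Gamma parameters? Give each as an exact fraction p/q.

alpha=29/6, beta=859/16

obs 1: x=0 → posterior Inverse-Gamma(11/6, 20)
obs 2: x=-2 → posterior Inverse-Gamma(7/3, 22)
obs 3: x=-7/2 → posterior Inverse-Gamma(17/6, 177/8)
obs 4: x=7/4 → posterior Inverse-Gamma(10/3, 1237/32)
obs 5: x=-7/4 → posterior Inverse-Gamma(23/6, 659/16)
obs 6: x=-1 → posterior Inverse-Gamma(13/3, 731/16)
obs 7: x=0 → posterior Inverse-Gamma(29/6, 859/16)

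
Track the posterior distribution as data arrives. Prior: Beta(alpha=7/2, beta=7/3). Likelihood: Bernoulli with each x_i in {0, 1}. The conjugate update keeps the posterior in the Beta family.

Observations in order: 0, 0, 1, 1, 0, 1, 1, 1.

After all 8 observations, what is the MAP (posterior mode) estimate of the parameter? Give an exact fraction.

45/71

obs 1: x=0 → posterior Beta(7/2, 10/3)
obs 2: x=0 → posterior Beta(7/2, 13/3)
obs 3: x=1 → posterior Beta(9/2, 13/3)
obs 4: x=1 → posterior Beta(11/2, 13/3)
obs 5: x=0 → posterior Beta(11/2, 16/3)
obs 6: x=1 → posterior Beta(13/2, 16/3)
obs 7: x=1 → posterior Beta(15/2, 16/3)
obs 8: x=1 → posterior Beta(17/2, 16/3)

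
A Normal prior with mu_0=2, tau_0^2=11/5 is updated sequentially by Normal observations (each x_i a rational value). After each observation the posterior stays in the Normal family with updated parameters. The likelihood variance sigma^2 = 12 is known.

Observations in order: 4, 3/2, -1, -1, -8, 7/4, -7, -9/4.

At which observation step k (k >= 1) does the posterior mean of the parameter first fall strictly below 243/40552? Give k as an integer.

k = 8

obs 1: x=4 → posterior Normal(164/71, 132/71)
obs 2: x=3/2 → posterior Normal(361/164, 66/41)
obs 3: x=-1 → posterior Normal(113/62, 44/31)
obs 4: x=-1 → posterior Normal(317/208, 33/26)
obs 5: x=-8 → posterior Normal(141/230, 132/115)
obs 6: x=7/4 → posterior Normal(359/504, 22/21)
obs 7: x=-7 → posterior Normal(51/548, 132/137)
obs 8: x=-9/4 → posterior Normal(-3/37, 33/37)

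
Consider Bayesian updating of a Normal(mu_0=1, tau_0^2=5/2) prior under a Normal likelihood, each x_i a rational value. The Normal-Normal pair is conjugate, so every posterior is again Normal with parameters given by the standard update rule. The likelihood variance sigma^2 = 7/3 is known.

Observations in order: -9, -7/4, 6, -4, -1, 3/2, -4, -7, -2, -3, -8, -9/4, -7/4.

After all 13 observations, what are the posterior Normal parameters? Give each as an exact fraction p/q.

mu_0=-2119/836, tau_0^2=35/209

obs 1: x=-9 → posterior Normal(-121/29, 35/29)
obs 2: x=-7/4 → posterior Normal(-589/176, 35/44)
obs 3: x=6 → posterior Normal(-229/236, 35/59)
obs 4: x=-4 → posterior Normal(-469/296, 35/74)
obs 5: x=-1 → posterior Normal(-529/356, 35/89)
obs 6: x=3/2 → posterior Normal(-439/416, 35/104)
obs 7: x=-4 → posterior Normal(-97/68, 5/17)
obs 8: x=-7 → posterior Normal(-1099/536, 35/134)
obs 9: x=-2 → posterior Normal(-1219/596, 35/149)
obs 10: x=-3 → posterior Normal(-1399/656, 35/164)
obs 11: x=-8 → posterior Normal(-1879/716, 35/179)
obs 12: x=-9/4 → posterior Normal(-1007/388, 35/194)
obs 13: x=-7/4 → posterior Normal(-2119/836, 35/209)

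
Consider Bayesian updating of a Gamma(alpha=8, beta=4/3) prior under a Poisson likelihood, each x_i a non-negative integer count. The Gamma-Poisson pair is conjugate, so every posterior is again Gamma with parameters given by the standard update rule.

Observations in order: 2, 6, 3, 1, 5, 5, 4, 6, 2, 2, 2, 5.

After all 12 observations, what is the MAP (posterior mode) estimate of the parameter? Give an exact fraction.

obs 1: x=2 → posterior Gamma(10, 7/3)
obs 2: x=6 → posterior Gamma(16, 10/3)
obs 3: x=3 → posterior Gamma(19, 13/3)
obs 4: x=1 → posterior Gamma(20, 16/3)
obs 5: x=5 → posterior Gamma(25, 19/3)
obs 6: x=5 → posterior Gamma(30, 22/3)
obs 7: x=4 → posterior Gamma(34, 25/3)
obs 8: x=6 → posterior Gamma(40, 28/3)
obs 9: x=2 → posterior Gamma(42, 31/3)
obs 10: x=2 → posterior Gamma(44, 34/3)
obs 11: x=2 → posterior Gamma(46, 37/3)
obs 12: x=5 → posterior Gamma(51, 40/3)

15/4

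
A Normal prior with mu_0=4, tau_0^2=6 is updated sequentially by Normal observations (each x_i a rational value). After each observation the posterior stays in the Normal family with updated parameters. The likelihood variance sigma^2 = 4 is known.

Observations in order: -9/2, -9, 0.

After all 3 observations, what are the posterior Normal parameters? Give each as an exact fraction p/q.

mu_0=-65/22, tau_0^2=12/11

obs 1: x=-9/2 → posterior Normal(-11/10, 12/5)
obs 2: x=-9 → posterior Normal(-65/16, 3/2)
obs 3: x=0 → posterior Normal(-65/22, 12/11)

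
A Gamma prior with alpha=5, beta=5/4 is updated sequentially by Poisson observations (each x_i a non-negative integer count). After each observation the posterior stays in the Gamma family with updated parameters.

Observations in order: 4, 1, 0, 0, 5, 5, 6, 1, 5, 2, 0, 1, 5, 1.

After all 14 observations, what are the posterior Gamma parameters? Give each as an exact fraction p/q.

obs 1: x=4 → posterior Gamma(9, 9/4)
obs 2: x=1 → posterior Gamma(10, 13/4)
obs 3: x=0 → posterior Gamma(10, 17/4)
obs 4: x=0 → posterior Gamma(10, 21/4)
obs 5: x=5 → posterior Gamma(15, 25/4)
obs 6: x=5 → posterior Gamma(20, 29/4)
obs 7: x=6 → posterior Gamma(26, 33/4)
obs 8: x=1 → posterior Gamma(27, 37/4)
obs 9: x=5 → posterior Gamma(32, 41/4)
obs 10: x=2 → posterior Gamma(34, 45/4)
obs 11: x=0 → posterior Gamma(34, 49/4)
obs 12: x=1 → posterior Gamma(35, 53/4)
obs 13: x=5 → posterior Gamma(40, 57/4)
obs 14: x=1 → posterior Gamma(41, 61/4)

alpha=41, beta=61/4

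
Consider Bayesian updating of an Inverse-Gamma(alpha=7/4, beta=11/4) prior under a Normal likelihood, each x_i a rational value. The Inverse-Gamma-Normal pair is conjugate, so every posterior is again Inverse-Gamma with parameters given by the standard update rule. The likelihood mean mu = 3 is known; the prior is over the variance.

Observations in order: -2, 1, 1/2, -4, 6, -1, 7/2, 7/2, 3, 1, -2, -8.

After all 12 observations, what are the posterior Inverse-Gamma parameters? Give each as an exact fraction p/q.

obs 1: x=-2 → posterior Inverse-Gamma(9/4, 61/4)
obs 2: x=1 → posterior Inverse-Gamma(11/4, 69/4)
obs 3: x=1/2 → posterior Inverse-Gamma(13/4, 163/8)
obs 4: x=-4 → posterior Inverse-Gamma(15/4, 359/8)
obs 5: x=6 → posterior Inverse-Gamma(17/4, 395/8)
obs 6: x=-1 → posterior Inverse-Gamma(19/4, 459/8)
obs 7: x=7/2 → posterior Inverse-Gamma(21/4, 115/2)
obs 8: x=7/2 → posterior Inverse-Gamma(23/4, 461/8)
obs 9: x=3 → posterior Inverse-Gamma(25/4, 461/8)
obs 10: x=1 → posterior Inverse-Gamma(27/4, 477/8)
obs 11: x=-2 → posterior Inverse-Gamma(29/4, 577/8)
obs 12: x=-8 → posterior Inverse-Gamma(31/4, 1061/8)

alpha=31/4, beta=1061/8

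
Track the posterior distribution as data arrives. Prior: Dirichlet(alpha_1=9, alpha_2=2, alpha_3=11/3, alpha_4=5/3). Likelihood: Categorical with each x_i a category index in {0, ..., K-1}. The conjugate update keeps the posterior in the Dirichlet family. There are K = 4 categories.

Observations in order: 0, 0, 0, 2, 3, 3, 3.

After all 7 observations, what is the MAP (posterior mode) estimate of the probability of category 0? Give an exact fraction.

33/58

obs 1: x=0 → posterior Dirichlet(10, 2, 11/3, 5/3)
obs 2: x=0 → posterior Dirichlet(11, 2, 11/3, 5/3)
obs 3: x=0 → posterior Dirichlet(12, 2, 11/3, 5/3)
obs 4: x=2 → posterior Dirichlet(12, 2, 14/3, 5/3)
obs 5: x=3 → posterior Dirichlet(12, 2, 14/3, 8/3)
obs 6: x=3 → posterior Dirichlet(12, 2, 14/3, 11/3)
obs 7: x=3 → posterior Dirichlet(12, 2, 14/3, 14/3)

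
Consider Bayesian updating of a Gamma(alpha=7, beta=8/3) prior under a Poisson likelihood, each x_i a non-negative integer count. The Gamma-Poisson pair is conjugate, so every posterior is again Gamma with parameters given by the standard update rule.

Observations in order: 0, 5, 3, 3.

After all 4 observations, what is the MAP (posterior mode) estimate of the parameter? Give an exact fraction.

51/20

obs 1: x=0 → posterior Gamma(7, 11/3)
obs 2: x=5 → posterior Gamma(12, 14/3)
obs 3: x=3 → posterior Gamma(15, 17/3)
obs 4: x=3 → posterior Gamma(18, 20/3)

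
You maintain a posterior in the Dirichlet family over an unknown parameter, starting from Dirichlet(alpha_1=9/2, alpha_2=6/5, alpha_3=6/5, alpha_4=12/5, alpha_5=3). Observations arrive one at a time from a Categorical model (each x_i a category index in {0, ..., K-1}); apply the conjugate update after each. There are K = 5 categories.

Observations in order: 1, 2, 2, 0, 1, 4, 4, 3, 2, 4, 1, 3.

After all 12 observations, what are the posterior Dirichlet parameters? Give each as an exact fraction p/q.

obs 1: x=1 → posterior Dirichlet(9/2, 11/5, 6/5, 12/5, 3)
obs 2: x=2 → posterior Dirichlet(9/2, 11/5, 11/5, 12/5, 3)
obs 3: x=2 → posterior Dirichlet(9/2, 11/5, 16/5, 12/5, 3)
obs 4: x=0 → posterior Dirichlet(11/2, 11/5, 16/5, 12/5, 3)
obs 5: x=1 → posterior Dirichlet(11/2, 16/5, 16/5, 12/5, 3)
obs 6: x=4 → posterior Dirichlet(11/2, 16/5, 16/5, 12/5, 4)
obs 7: x=4 → posterior Dirichlet(11/2, 16/5, 16/5, 12/5, 5)
obs 8: x=3 → posterior Dirichlet(11/2, 16/5, 16/5, 17/5, 5)
obs 9: x=2 → posterior Dirichlet(11/2, 16/5, 21/5, 17/5, 5)
obs 10: x=4 → posterior Dirichlet(11/2, 16/5, 21/5, 17/5, 6)
obs 11: x=1 → posterior Dirichlet(11/2, 21/5, 21/5, 17/5, 6)
obs 12: x=3 → posterior Dirichlet(11/2, 21/5, 21/5, 22/5, 6)

alpha_1=11/2, alpha_2=21/5, alpha_3=21/5, alpha_4=22/5, alpha_5=6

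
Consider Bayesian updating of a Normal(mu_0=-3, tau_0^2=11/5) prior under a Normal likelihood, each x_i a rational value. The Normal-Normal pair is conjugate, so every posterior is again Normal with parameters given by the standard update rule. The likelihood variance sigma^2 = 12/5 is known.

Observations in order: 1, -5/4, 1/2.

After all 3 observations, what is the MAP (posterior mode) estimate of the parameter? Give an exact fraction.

obs 1: x=1 → posterior Normal(-25/23, 132/115)
obs 2: x=-5/4 → posterior Normal(-155/136, 66/85)
obs 3: x=1/2 → posterior Normal(-133/180, 44/75)

-133/180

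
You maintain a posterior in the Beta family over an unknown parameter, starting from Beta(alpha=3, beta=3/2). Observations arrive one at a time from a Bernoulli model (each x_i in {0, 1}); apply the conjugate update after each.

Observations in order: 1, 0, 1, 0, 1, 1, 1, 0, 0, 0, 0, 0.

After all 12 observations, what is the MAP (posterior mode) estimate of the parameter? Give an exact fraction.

obs 1: x=1 → posterior Beta(4, 3/2)
obs 2: x=0 → posterior Beta(4, 5/2)
obs 3: x=1 → posterior Beta(5, 5/2)
obs 4: x=0 → posterior Beta(5, 7/2)
obs 5: x=1 → posterior Beta(6, 7/2)
obs 6: x=1 → posterior Beta(7, 7/2)
obs 7: x=1 → posterior Beta(8, 7/2)
obs 8: x=0 → posterior Beta(8, 9/2)
obs 9: x=0 → posterior Beta(8, 11/2)
obs 10: x=0 → posterior Beta(8, 13/2)
obs 11: x=0 → posterior Beta(8, 15/2)
obs 12: x=0 → posterior Beta(8, 17/2)

14/29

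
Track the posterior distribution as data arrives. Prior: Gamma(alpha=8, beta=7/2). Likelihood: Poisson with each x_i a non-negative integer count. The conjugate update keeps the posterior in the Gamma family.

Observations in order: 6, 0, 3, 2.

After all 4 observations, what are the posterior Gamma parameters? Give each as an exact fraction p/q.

alpha=19, beta=15/2

obs 1: x=6 → posterior Gamma(14, 9/2)
obs 2: x=0 → posterior Gamma(14, 11/2)
obs 3: x=3 → posterior Gamma(17, 13/2)
obs 4: x=2 → posterior Gamma(19, 15/2)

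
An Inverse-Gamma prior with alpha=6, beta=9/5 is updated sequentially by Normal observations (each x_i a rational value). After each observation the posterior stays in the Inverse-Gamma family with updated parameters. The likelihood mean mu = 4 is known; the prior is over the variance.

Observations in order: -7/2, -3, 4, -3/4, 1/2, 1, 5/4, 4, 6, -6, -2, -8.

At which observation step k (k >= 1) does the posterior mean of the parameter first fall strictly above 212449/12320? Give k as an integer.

obs 1: x=-7/2 → posterior Inverse-Gamma(13/2, 1197/40)
obs 2: x=-3 → posterior Inverse-Gamma(7, 2177/40)
obs 3: x=4 → posterior Inverse-Gamma(15/2, 2177/40)
obs 4: x=-3/4 → posterior Inverse-Gamma(8, 10513/160)
obs 5: x=1/2 → posterior Inverse-Gamma(17/2, 11493/160)
obs 6: x=1 → posterior Inverse-Gamma(9, 12213/160)
obs 7: x=5/4 → posterior Inverse-Gamma(19/2, 6409/80)
obs 8: x=4 → posterior Inverse-Gamma(10, 6409/80)
obs 9: x=6 → posterior Inverse-Gamma(21/2, 6569/80)
obs 10: x=-6 → posterior Inverse-Gamma(11, 10569/80)
obs 11: x=-2 → posterior Inverse-Gamma(23/2, 12009/80)
obs 12: x=-8 → posterior Inverse-Gamma(12, 17769/80)

k = 12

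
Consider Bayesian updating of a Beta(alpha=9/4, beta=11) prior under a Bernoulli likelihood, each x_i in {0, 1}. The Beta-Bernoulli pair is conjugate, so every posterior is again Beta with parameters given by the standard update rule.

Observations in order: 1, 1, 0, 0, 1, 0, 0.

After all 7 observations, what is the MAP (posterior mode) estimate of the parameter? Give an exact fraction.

17/73

obs 1: x=1 → posterior Beta(13/4, 11)
obs 2: x=1 → posterior Beta(17/4, 11)
obs 3: x=0 → posterior Beta(17/4, 12)
obs 4: x=0 → posterior Beta(17/4, 13)
obs 5: x=1 → posterior Beta(21/4, 13)
obs 6: x=0 → posterior Beta(21/4, 14)
obs 7: x=0 → posterior Beta(21/4, 15)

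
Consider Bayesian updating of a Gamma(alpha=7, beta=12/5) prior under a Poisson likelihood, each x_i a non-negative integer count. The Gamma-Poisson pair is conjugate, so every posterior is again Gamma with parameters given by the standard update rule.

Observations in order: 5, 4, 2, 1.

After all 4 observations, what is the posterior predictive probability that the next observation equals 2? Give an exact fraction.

188166885971377801784666882048000/855531895666462872887391390111637

obs 1: x=5 → posterior Gamma(12, 17/5)
obs 2: x=4 → posterior Gamma(16, 22/5)
obs 3: x=2 → posterior Gamma(18, 27/5)
obs 4: x=1 → posterior Gamma(19, 32/5)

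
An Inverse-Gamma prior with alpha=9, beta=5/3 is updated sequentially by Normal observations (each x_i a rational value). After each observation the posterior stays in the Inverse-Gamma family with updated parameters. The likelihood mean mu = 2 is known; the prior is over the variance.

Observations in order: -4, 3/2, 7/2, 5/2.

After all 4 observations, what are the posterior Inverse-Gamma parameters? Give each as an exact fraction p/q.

obs 1: x=-4 → posterior Inverse-Gamma(19/2, 59/3)
obs 2: x=3/2 → posterior Inverse-Gamma(10, 475/24)
obs 3: x=7/2 → posterior Inverse-Gamma(21/2, 251/12)
obs 4: x=5/2 → posterior Inverse-Gamma(11, 505/24)

alpha=11, beta=505/24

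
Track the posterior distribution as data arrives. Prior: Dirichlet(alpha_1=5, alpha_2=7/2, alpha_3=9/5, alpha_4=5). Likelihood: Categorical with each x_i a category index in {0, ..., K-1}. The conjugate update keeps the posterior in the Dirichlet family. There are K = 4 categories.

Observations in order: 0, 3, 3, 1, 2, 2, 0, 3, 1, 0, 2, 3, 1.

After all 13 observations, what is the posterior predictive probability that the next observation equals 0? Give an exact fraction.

80/283

obs 1: x=0 → posterior Dirichlet(6, 7/2, 9/5, 5)
obs 2: x=3 → posterior Dirichlet(6, 7/2, 9/5, 6)
obs 3: x=3 → posterior Dirichlet(6, 7/2, 9/5, 7)
obs 4: x=1 → posterior Dirichlet(6, 9/2, 9/5, 7)
obs 5: x=2 → posterior Dirichlet(6, 9/2, 14/5, 7)
obs 6: x=2 → posterior Dirichlet(6, 9/2, 19/5, 7)
obs 7: x=0 → posterior Dirichlet(7, 9/2, 19/5, 7)
obs 8: x=3 → posterior Dirichlet(7, 9/2, 19/5, 8)
obs 9: x=1 → posterior Dirichlet(7, 11/2, 19/5, 8)
obs 10: x=0 → posterior Dirichlet(8, 11/2, 19/5, 8)
obs 11: x=2 → posterior Dirichlet(8, 11/2, 24/5, 8)
obs 12: x=3 → posterior Dirichlet(8, 11/2, 24/5, 9)
obs 13: x=1 → posterior Dirichlet(8, 13/2, 24/5, 9)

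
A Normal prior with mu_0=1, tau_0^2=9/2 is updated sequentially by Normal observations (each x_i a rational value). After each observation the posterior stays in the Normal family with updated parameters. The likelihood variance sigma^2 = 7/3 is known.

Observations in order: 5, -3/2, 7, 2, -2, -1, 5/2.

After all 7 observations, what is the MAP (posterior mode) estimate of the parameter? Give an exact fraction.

338/203

obs 1: x=5 → posterior Normal(149/41, 63/41)
obs 2: x=-3/2 → posterior Normal(217/136, 63/68)
obs 3: x=7 → posterior Normal(119/38, 63/95)
obs 4: x=2 → posterior Normal(703/244, 63/122)
obs 5: x=-2 → posterior Normal(595/298, 63/149)
obs 6: x=-1 → posterior Normal(541/352, 63/176)
obs 7: x=5/2 → posterior Normal(338/203, 9/29)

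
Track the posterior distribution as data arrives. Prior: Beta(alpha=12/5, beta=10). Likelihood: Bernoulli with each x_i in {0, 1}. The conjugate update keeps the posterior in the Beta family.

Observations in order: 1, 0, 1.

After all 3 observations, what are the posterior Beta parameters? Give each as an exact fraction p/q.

alpha=22/5, beta=11

obs 1: x=1 → posterior Beta(17/5, 10)
obs 2: x=0 → posterior Beta(17/5, 11)
obs 3: x=1 → posterior Beta(22/5, 11)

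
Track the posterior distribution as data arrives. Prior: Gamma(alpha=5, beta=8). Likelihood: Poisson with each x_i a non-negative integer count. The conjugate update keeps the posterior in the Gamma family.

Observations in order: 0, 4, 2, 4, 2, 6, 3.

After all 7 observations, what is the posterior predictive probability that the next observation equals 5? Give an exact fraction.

269883224168309922516345977783203125/10633823966279326983230456482242756608

obs 1: x=0 → posterior Gamma(5, 9)
obs 2: x=4 → posterior Gamma(9, 10)
obs 3: x=2 → posterior Gamma(11, 11)
obs 4: x=4 → posterior Gamma(15, 12)
obs 5: x=2 → posterior Gamma(17, 13)
obs 6: x=6 → posterior Gamma(23, 14)
obs 7: x=3 → posterior Gamma(26, 15)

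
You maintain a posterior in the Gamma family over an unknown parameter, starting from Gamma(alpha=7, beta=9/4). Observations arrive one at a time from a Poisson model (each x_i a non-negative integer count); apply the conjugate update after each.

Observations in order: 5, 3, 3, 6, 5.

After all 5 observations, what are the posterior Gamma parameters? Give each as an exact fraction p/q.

obs 1: x=5 → posterior Gamma(12, 13/4)
obs 2: x=3 → posterior Gamma(15, 17/4)
obs 3: x=3 → posterior Gamma(18, 21/4)
obs 4: x=6 → posterior Gamma(24, 25/4)
obs 5: x=5 → posterior Gamma(29, 29/4)

alpha=29, beta=29/4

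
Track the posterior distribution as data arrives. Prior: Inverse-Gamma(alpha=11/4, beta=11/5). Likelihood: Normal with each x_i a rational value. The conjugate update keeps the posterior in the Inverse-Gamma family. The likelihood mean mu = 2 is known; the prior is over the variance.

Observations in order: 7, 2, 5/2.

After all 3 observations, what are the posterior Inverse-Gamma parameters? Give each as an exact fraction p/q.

alpha=17/4, beta=593/40

obs 1: x=7 → posterior Inverse-Gamma(13/4, 147/10)
obs 2: x=2 → posterior Inverse-Gamma(15/4, 147/10)
obs 3: x=5/2 → posterior Inverse-Gamma(17/4, 593/40)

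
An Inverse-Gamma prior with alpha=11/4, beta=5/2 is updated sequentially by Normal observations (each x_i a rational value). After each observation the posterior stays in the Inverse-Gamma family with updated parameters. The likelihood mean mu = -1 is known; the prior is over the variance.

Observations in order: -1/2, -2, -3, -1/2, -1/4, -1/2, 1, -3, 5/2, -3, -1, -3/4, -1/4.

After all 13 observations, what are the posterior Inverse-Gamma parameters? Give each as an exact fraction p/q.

alpha=37/4, beta=579/32

obs 1: x=-1/2 → posterior Inverse-Gamma(13/4, 21/8)
obs 2: x=-2 → posterior Inverse-Gamma(15/4, 25/8)
obs 3: x=-3 → posterior Inverse-Gamma(17/4, 41/8)
obs 4: x=-1/2 → posterior Inverse-Gamma(19/4, 21/4)
obs 5: x=-1/4 → posterior Inverse-Gamma(21/4, 177/32)
obs 6: x=-1/2 → posterior Inverse-Gamma(23/4, 181/32)
obs 7: x=1 → posterior Inverse-Gamma(25/4, 245/32)
obs 8: x=-3 → posterior Inverse-Gamma(27/4, 309/32)
obs 9: x=5/2 → posterior Inverse-Gamma(29/4, 505/32)
obs 10: x=-3 → posterior Inverse-Gamma(31/4, 569/32)
obs 11: x=-1 → posterior Inverse-Gamma(33/4, 569/32)
obs 12: x=-3/4 → posterior Inverse-Gamma(35/4, 285/16)
obs 13: x=-1/4 → posterior Inverse-Gamma(37/4, 579/32)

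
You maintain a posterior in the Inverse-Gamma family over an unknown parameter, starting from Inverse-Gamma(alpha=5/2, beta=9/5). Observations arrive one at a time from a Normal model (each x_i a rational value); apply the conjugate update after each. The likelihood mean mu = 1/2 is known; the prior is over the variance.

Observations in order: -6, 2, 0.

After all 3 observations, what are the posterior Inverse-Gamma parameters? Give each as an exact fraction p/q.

alpha=4, beta=967/40

obs 1: x=-6 → posterior Inverse-Gamma(3, 917/40)
obs 2: x=2 → posterior Inverse-Gamma(7/2, 481/20)
obs 3: x=0 → posterior Inverse-Gamma(4, 967/40)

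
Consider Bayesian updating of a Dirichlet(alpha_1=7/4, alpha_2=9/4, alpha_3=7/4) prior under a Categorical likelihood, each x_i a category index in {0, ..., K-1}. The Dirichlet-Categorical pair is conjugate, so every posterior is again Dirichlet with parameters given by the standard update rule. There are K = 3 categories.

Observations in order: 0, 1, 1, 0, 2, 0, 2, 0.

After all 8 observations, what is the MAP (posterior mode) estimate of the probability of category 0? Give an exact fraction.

obs 1: x=0 → posterior Dirichlet(11/4, 9/4, 7/4)
obs 2: x=1 → posterior Dirichlet(11/4, 13/4, 7/4)
obs 3: x=1 → posterior Dirichlet(11/4, 17/4, 7/4)
obs 4: x=0 → posterior Dirichlet(15/4, 17/4, 7/4)
obs 5: x=2 → posterior Dirichlet(15/4, 17/4, 11/4)
obs 6: x=0 → posterior Dirichlet(19/4, 17/4, 11/4)
obs 7: x=2 → posterior Dirichlet(19/4, 17/4, 15/4)
obs 8: x=0 → posterior Dirichlet(23/4, 17/4, 15/4)

19/43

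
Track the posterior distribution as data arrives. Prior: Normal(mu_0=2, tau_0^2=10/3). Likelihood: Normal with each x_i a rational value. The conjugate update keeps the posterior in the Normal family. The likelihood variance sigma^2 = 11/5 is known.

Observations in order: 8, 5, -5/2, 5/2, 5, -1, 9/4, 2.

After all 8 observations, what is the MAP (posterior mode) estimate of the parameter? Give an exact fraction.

2257/866

obs 1: x=8 → posterior Normal(466/83, 110/83)
obs 2: x=5 → posterior Normal(716/133, 110/133)
obs 3: x=-5/2 → posterior Normal(197/61, 110/183)
obs 4: x=5/2 → posterior Normal(716/233, 110/233)
obs 5: x=5 → posterior Normal(966/283, 110/283)
obs 6: x=-1 → posterior Normal(916/333, 110/333)
obs 7: x=9/4 → posterior Normal(2057/766, 110/383)
obs 8: x=2 → posterior Normal(2257/866, 110/433)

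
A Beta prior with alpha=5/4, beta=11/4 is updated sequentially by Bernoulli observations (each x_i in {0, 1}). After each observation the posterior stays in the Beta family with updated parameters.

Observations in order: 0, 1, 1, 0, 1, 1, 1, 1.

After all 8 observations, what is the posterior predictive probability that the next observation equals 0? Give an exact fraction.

obs 1: x=0 → posterior Beta(5/4, 15/4)
obs 2: x=1 → posterior Beta(9/4, 15/4)
obs 3: x=1 → posterior Beta(13/4, 15/4)
obs 4: x=0 → posterior Beta(13/4, 19/4)
obs 5: x=1 → posterior Beta(17/4, 19/4)
obs 6: x=1 → posterior Beta(21/4, 19/4)
obs 7: x=1 → posterior Beta(25/4, 19/4)
obs 8: x=1 → posterior Beta(29/4, 19/4)

19/48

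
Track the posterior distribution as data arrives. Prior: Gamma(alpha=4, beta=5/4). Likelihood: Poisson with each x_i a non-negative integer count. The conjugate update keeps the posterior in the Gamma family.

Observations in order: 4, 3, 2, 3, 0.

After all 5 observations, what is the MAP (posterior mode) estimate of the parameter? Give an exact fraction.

12/5

obs 1: x=4 → posterior Gamma(8, 9/4)
obs 2: x=3 → posterior Gamma(11, 13/4)
obs 3: x=2 → posterior Gamma(13, 17/4)
obs 4: x=3 → posterior Gamma(16, 21/4)
obs 5: x=0 → posterior Gamma(16, 25/4)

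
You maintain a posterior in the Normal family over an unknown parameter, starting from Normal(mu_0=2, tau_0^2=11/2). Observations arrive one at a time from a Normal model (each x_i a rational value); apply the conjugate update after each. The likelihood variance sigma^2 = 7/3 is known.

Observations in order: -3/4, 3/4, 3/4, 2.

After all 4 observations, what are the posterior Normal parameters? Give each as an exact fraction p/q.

obs 1: x=-3/4 → posterior Normal(13/188, 77/47)
obs 2: x=3/4 → posterior Normal(7/20, 77/80)
obs 3: x=3/4 → posterior Normal(211/452, 77/113)
obs 4: x=2 → posterior Normal(475/584, 77/146)

mu_0=475/584, tau_0^2=77/146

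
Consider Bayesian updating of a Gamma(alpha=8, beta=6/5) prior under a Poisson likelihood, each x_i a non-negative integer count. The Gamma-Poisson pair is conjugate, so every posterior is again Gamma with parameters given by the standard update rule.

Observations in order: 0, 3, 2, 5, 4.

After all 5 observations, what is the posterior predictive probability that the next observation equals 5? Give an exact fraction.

obs 1: x=0 → posterior Gamma(8, 11/5)
obs 2: x=3 → posterior Gamma(11, 16/5)
obs 3: x=2 → posterior Gamma(13, 21/5)
obs 4: x=5 → posterior Gamma(18, 26/5)
obs 5: x=4 → posterior Gamma(22, 31/5)

33177309474434517534653358890870736390625/261883133898583555648377230547917759053824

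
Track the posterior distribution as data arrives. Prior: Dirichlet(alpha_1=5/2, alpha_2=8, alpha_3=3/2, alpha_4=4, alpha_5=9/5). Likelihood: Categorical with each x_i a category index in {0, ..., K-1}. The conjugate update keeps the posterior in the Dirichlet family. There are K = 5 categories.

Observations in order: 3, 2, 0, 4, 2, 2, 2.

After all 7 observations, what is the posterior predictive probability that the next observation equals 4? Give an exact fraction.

7/62

obs 1: x=3 → posterior Dirichlet(5/2, 8, 3/2, 5, 9/5)
obs 2: x=2 → posterior Dirichlet(5/2, 8, 5/2, 5, 9/5)
obs 3: x=0 → posterior Dirichlet(7/2, 8, 5/2, 5, 9/5)
obs 4: x=4 → posterior Dirichlet(7/2, 8, 5/2, 5, 14/5)
obs 5: x=2 → posterior Dirichlet(7/2, 8, 7/2, 5, 14/5)
obs 6: x=2 → posterior Dirichlet(7/2, 8, 9/2, 5, 14/5)
obs 7: x=2 → posterior Dirichlet(7/2, 8, 11/2, 5, 14/5)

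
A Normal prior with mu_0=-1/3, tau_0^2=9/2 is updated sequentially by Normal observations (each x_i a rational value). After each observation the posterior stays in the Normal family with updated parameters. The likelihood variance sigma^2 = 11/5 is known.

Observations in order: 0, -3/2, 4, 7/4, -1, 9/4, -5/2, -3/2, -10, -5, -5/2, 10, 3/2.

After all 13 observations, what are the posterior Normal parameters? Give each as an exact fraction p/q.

mu_0=-1259/3642, tau_0^2=99/607

obs 1: x=0 → posterior Normal(-22/201, 99/67)
obs 2: x=-3/2 → posterior Normal(-449/672, 99/112)
obs 3: x=4 → posterior Normal(631/942, 99/157)
obs 4: x=7/4 → posterior Normal(2207/2424, 99/202)
obs 5: x=-1 → posterior Normal(1667/2964, 99/247)
obs 6: x=9/4 → posterior Normal(1441/1752, 99/292)
obs 7: x=-5/2 → posterior Normal(383/1011, 99/337)
obs 8: x=-3/2 → posterior Normal(361/2292, 99/382)
obs 9: x=-10 → posterior Normal(-2339/2562, 99/427)
obs 10: x=-5 → posterior Normal(-3689/2832, 99/472)
obs 11: x=-5/2 → posterior Normal(-2182/1551, 9/47)
obs 12: x=10 → posterior Normal(-416/843, 99/562)
obs 13: x=3/2 → posterior Normal(-1259/3642, 99/607)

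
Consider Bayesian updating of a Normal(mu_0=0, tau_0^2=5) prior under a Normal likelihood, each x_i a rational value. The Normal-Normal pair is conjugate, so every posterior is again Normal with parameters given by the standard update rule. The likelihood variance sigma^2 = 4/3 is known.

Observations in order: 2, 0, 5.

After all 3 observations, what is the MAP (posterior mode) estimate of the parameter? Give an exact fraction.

obs 1: x=2 → posterior Normal(30/19, 20/19)
obs 2: x=0 → posterior Normal(15/17, 10/17)
obs 3: x=5 → posterior Normal(15/7, 20/49)

15/7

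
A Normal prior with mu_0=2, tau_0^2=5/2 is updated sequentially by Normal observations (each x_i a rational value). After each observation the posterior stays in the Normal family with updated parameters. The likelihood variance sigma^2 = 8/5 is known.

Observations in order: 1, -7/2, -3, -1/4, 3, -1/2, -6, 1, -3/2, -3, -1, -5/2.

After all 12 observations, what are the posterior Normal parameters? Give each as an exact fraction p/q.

mu_0=-1497/1264, tau_0^2=10/79

obs 1: x=1 → posterior Normal(57/41, 40/41)
obs 2: x=-7/2 → posterior Normal(-61/132, 20/33)
obs 3: x=-3 → posterior Normal(-211/182, 40/91)
obs 4: x=-1/4 → posterior Normal(-447/464, 10/29)
obs 5: x=3 → posterior Normal(-49/188, 40/141)
obs 6: x=-1/2 → posterior Normal(-197/664, 20/83)
obs 7: x=-6 → posterior Normal(-797/764, 40/191)
obs 8: x=1 → posterior Normal(-697/864, 5/27)
obs 9: x=-3/2 → posterior Normal(-847/964, 40/241)
obs 10: x=-3 → posterior Normal(-1147/1064, 20/133)
obs 11: x=-1 → posterior Normal(-1247/1164, 40/291)
obs 12: x=-5/2 → posterior Normal(-1497/1264, 10/79)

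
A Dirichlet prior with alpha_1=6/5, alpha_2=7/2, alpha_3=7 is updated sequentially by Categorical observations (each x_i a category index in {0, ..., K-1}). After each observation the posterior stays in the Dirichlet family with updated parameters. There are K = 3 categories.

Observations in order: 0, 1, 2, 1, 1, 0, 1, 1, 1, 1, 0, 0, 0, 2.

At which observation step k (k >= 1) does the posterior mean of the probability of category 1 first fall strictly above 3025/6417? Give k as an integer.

obs 1: x=0 → posterior Dirichlet(11/5, 7/2, 7)
obs 2: x=1 → posterior Dirichlet(11/5, 9/2, 7)
obs 3: x=2 → posterior Dirichlet(11/5, 9/2, 8)
obs 4: x=1 → posterior Dirichlet(11/5, 11/2, 8)
obs 5: x=1 → posterior Dirichlet(11/5, 13/2, 8)
obs 6: x=0 → posterior Dirichlet(16/5, 13/2, 8)
obs 7: x=1 → posterior Dirichlet(16/5, 15/2, 8)
obs 8: x=1 → posterior Dirichlet(16/5, 17/2, 8)
obs 9: x=1 → posterior Dirichlet(16/5, 19/2, 8)
obs 10: x=1 → posterior Dirichlet(16/5, 21/2, 8)
obs 11: x=0 → posterior Dirichlet(21/5, 21/2, 8)
obs 12: x=0 → posterior Dirichlet(26/5, 21/2, 8)
obs 13: x=0 → posterior Dirichlet(31/5, 21/2, 8)
obs 14: x=2 → posterior Dirichlet(31/5, 21/2, 9)

k = 10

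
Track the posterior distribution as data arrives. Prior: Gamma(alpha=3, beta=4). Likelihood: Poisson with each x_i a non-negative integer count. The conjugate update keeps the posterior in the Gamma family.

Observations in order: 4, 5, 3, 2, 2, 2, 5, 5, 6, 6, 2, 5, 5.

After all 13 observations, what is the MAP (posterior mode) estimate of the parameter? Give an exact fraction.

54/17

obs 1: x=4 → posterior Gamma(7, 5)
obs 2: x=5 → posterior Gamma(12, 6)
obs 3: x=3 → posterior Gamma(15, 7)
obs 4: x=2 → posterior Gamma(17, 8)
obs 5: x=2 → posterior Gamma(19, 9)
obs 6: x=2 → posterior Gamma(21, 10)
obs 7: x=5 → posterior Gamma(26, 11)
obs 8: x=5 → posterior Gamma(31, 12)
obs 9: x=6 → posterior Gamma(37, 13)
obs 10: x=6 → posterior Gamma(43, 14)
obs 11: x=2 → posterior Gamma(45, 15)
obs 12: x=5 → posterior Gamma(50, 16)
obs 13: x=5 → posterior Gamma(55, 17)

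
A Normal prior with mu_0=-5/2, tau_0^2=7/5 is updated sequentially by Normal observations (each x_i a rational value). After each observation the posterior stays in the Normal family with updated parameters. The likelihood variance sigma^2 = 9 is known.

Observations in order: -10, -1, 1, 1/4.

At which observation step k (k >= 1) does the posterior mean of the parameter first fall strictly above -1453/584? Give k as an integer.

obs 1: x=-10 → posterior Normal(-365/104, 63/52)
obs 2: x=-1 → posterior Normal(-379/118, 63/59)
obs 3: x=1 → posterior Normal(-365/132, 21/22)
obs 4: x=1/4 → posterior Normal(-723/292, 63/73)

k = 4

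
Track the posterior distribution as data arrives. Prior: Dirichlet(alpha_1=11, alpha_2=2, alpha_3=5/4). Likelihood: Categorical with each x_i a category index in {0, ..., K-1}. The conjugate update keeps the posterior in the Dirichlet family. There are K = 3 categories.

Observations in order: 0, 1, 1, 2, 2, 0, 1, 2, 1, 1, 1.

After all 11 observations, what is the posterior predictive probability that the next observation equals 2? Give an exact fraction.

obs 1: x=0 → posterior Dirichlet(12, 2, 5/4)
obs 2: x=1 → posterior Dirichlet(12, 3, 5/4)
obs 3: x=1 → posterior Dirichlet(12, 4, 5/4)
obs 4: x=2 → posterior Dirichlet(12, 4, 9/4)
obs 5: x=2 → posterior Dirichlet(12, 4, 13/4)
obs 6: x=0 → posterior Dirichlet(13, 4, 13/4)
obs 7: x=1 → posterior Dirichlet(13, 5, 13/4)
obs 8: x=2 → posterior Dirichlet(13, 5, 17/4)
obs 9: x=1 → posterior Dirichlet(13, 6, 17/4)
obs 10: x=1 → posterior Dirichlet(13, 7, 17/4)
obs 11: x=1 → posterior Dirichlet(13, 8, 17/4)

17/101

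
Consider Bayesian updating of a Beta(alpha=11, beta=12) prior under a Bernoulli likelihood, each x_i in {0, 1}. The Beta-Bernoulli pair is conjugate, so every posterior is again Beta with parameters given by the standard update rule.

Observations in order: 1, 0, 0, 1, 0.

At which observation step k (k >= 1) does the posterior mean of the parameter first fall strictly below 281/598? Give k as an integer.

k = 3

obs 1: x=1 → posterior Beta(12, 12)
obs 2: x=0 → posterior Beta(12, 13)
obs 3: x=0 → posterior Beta(12, 14)
obs 4: x=1 → posterior Beta(13, 14)
obs 5: x=0 → posterior Beta(13, 15)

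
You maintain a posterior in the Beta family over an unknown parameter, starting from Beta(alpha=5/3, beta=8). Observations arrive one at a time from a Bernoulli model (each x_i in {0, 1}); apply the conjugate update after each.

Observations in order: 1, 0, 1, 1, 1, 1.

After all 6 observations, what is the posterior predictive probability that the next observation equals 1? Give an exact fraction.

obs 1: x=1 → posterior Beta(8/3, 8)
obs 2: x=0 → posterior Beta(8/3, 9)
obs 3: x=1 → posterior Beta(11/3, 9)
obs 4: x=1 → posterior Beta(14/3, 9)
obs 5: x=1 → posterior Beta(17/3, 9)
obs 6: x=1 → posterior Beta(20/3, 9)

20/47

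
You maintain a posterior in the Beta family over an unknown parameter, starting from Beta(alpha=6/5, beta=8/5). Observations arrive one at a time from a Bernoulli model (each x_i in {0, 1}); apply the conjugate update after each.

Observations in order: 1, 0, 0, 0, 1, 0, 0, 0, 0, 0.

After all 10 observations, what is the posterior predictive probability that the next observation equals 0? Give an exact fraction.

obs 1: x=1 → posterior Beta(11/5, 8/5)
obs 2: x=0 → posterior Beta(11/5, 13/5)
obs 3: x=0 → posterior Beta(11/5, 18/5)
obs 4: x=0 → posterior Beta(11/5, 23/5)
obs 5: x=1 → posterior Beta(16/5, 23/5)
obs 6: x=0 → posterior Beta(16/5, 28/5)
obs 7: x=0 → posterior Beta(16/5, 33/5)
obs 8: x=0 → posterior Beta(16/5, 38/5)
obs 9: x=0 → posterior Beta(16/5, 43/5)
obs 10: x=0 → posterior Beta(16/5, 48/5)

3/4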